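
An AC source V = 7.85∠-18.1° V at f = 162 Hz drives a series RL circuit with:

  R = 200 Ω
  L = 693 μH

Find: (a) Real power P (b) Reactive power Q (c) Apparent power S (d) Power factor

Step 1 — Angular frequency: ω = 2π·f = 2π·162 = 1018 rad/s.
Step 2 — Component impedances:
  R: Z = R = 200 Ω
  L: Z = jωL = j·1018·0.000693 = 0 + j0.7054 Ω
Step 3 — Series combination: Z_total = R + L = 200 + j0.7054 Ω = 200∠0.2° Ω.
Step 4 — Source phasor: V = 7.85∠-18.1° V = 7.462 - j2.439 V.
Step 5 — Current: I = V / Z = 0.03726 - j0.01233 A = 0.03925∠-18.3° A.
Step 6 — Complex power: S = V·I* = 0.3081 + j0.001087 VA.
Step 7 — Real power: P = Re(S) = 0.3081 W.
Step 8 — Reactive power: Q = Im(S) = 0.001087 VAR.
Step 9 — Apparent power: |S| = 0.3081 VA.
Step 10 — Power factor: PF = P/|S| = 1 (lagging).

(a) P = 0.3081 W  (b) Q = 0.001087 VAR  (c) S = 0.3081 VA  (d) PF = 1 (lagging)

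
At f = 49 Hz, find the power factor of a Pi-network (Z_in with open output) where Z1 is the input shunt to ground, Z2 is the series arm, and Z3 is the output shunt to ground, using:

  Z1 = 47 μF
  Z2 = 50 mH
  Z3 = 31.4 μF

Step 1 — Angular frequency: ω = 2π·f = 2π·49 = 307.9 rad/s.
Step 2 — Component impedances:
  Z1: Z = 1/(jωC) = -j/(ω·C) = 0 - j69.11 Ω
  Z2: Z = jωL = j·307.9·0.05 = 0 + j15.39 Ω
  Z3: Z = 1/(jωC) = -j/(ω·C) = 0 - j103.4 Ω
Step 3 — With open output, the series arm Z2 and the output shunt Z3 appear in series to ground: Z2 + Z3 = 0 - j88.05 Ω.
Step 4 — Parallel with input shunt Z1: Z_in = Z1 || (Z2 + Z3) = 0 - j38.72 Ω = 38.72∠-90.0° Ω.
Step 5 — Power factor: PF = cos(φ) = Re(Z)/|Z| = 0/38.72 = 0.
Step 6 — Type: Im(Z) = -38.72 ⇒ leading (phase φ = -90.0°).

PF = 0 (leading, φ = -90.0°)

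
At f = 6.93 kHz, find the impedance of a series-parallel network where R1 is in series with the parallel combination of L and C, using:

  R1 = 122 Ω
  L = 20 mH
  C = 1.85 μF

Step 1 — Angular frequency: ω = 2π·f = 2π·6930 = 4.354e+04 rad/s.
Step 2 — Component impedances:
  R1: Z = R = 122 Ω
  L: Z = jωL = j·4.354e+04·0.02 = 0 + j870.8 Ω
  C: Z = 1/(jωC) = -j/(ω·C) = 0 - j12.41 Ω
Step 3 — Parallel branch: L || C = 1/(1/L + 1/C) = 0 - j12.59 Ω.
Step 4 — Series with R1: Z_total = R1 + (L || C) = 122 - j12.59 Ω = 122.6∠-5.9° Ω.

Z = 122 - j12.59 Ω = 122.6∠-5.9° Ω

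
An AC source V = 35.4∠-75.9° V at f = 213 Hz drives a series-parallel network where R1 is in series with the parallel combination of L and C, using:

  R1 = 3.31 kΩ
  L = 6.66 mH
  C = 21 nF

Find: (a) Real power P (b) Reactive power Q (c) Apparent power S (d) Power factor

Step 1 — Angular frequency: ω = 2π·f = 2π·213 = 1338 rad/s.
Step 2 — Component impedances:
  R1: Z = R = 3310 Ω
  L: Z = jωL = j·1338·0.00666 = 0 + j8.913 Ω
  C: Z = 1/(jωC) = -j/(ω·C) = 0 - j3.558e+04 Ω
Step 3 — Parallel branch: L || C = 1/(1/L + 1/C) = 0 + j8.915 Ω.
Step 4 — Series with R1: Z_total = R1 + (L || C) = 3310 + j8.915 Ω = 3310∠0.2° Ω.
Step 5 — Source phasor: V = 35.4∠-75.9° V = 8.624 - j34.33 V.
Step 6 — Current: I = V / Z = 0.002577 - j0.01038 A = 0.01069∠-76.1° A.
Step 7 — Complex power: S = V·I* = 0.3786 + j0.00102 VA.
Step 8 — Real power: P = Re(S) = 0.3786 W.
Step 9 — Reactive power: Q = Im(S) = 0.00102 VAR.
Step 10 — Apparent power: |S| = 0.3786 VA.
Step 11 — Power factor: PF = P/|S| = 1 (lagging).

(a) P = 0.3786 W  (b) Q = 0.00102 VAR  (c) S = 0.3786 VA  (d) PF = 1 (lagging)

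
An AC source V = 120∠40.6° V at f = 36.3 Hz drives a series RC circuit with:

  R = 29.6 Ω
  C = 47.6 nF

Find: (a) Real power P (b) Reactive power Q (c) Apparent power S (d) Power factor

Step 1 — Angular frequency: ω = 2π·f = 2π·36.3 = 228.1 rad/s.
Step 2 — Component impedances:
  R: Z = R = 29.6 Ω
  C: Z = 1/(jωC) = -j/(ω·C) = 0 - j9.211e+04 Ω
Step 3 — Series combination: Z_total = R + C = 29.6 - j9.211e+04 Ω = 9.211e+04∠-90.0° Ω.
Step 4 — Source phasor: V = 120∠40.6° V = 91.11 + j78.09 V.
Step 5 — Current: I = V / Z = -0.0008475 + j0.0009894 A = 0.001303∠130.6° A.
Step 6 — Complex power: S = V·I* = 5.024e-05 - j0.1563 VA.
Step 7 — Real power: P = Re(S) = 5.024e-05 W.
Step 8 — Reactive power: Q = Im(S) = -0.1563 VAR.
Step 9 — Apparent power: |S| = 0.1563 VA.
Step 10 — Power factor: PF = P/|S| = 0.0003214 (leading).

(a) P = 5.024e-05 W  (b) Q = -0.1563 VAR  (c) S = 0.1563 VA  (d) PF = 0.0003214 (leading)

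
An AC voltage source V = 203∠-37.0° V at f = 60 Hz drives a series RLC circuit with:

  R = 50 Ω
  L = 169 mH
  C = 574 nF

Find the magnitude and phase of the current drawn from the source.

Step 1 — Angular frequency: ω = 2π·f = 2π·60 = 377 rad/s.
Step 2 — Component impedances:
  R: Z = R = 50 Ω
  L: Z = jωL = j·377·0.169 = 0 + j63.71 Ω
  C: Z = 1/(jωC) = -j/(ω·C) = 0 - j4621 Ω
Step 3 — Series combination: Z_total = R + L + C = 50 - j4558 Ω = 4558∠-89.4° Ω.
Step 4 — Source phasor: V = 203∠-37.0° V = 162.1 - j122.2 V.
Step 5 — Ohm's law: I = V / Z_total = (162.1 - j122.2) / (50 - j4558) = 0.02719 + j0.03527 A.
Step 6 — Convert to polar: |I| = 0.04454 A, ∠I = 52.4°.

I = 0.04454∠52.4° A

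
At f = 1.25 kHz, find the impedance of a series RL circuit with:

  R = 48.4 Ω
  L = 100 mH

Step 1 — Angular frequency: ω = 2π·f = 2π·1250 = 7854 rad/s.
Step 2 — Component impedances:
  R: Z = R = 48.4 Ω
  L: Z = jωL = j·7854·0.1 = 0 + j785.4 Ω
Step 3 — Series combination: Z_total = R + L = 48.4 + j785.4 Ω = 786.9∠86.5° Ω.

Z = 48.4 + j785.4 Ω = 786.9∠86.5° Ω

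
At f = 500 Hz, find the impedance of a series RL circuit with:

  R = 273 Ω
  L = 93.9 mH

Step 1 — Angular frequency: ω = 2π·f = 2π·500 = 3142 rad/s.
Step 2 — Component impedances:
  R: Z = R = 273 Ω
  L: Z = jωL = j·3142·0.0939 = 0 + j295 Ω
Step 3 — Series combination: Z_total = R + L = 273 + j295 Ω = 401.9∠47.2° Ω.

Z = 273 + j295 Ω = 401.9∠47.2° Ω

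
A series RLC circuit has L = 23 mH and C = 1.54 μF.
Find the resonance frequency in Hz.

Step 1 — Resonance condition Im(Z)=0 gives ω₀ = 1/√(LC).
Step 2 — ω₀ = 1/√(0.023·1.54e-06) = 5313 rad/s.
Step 3 — f₀ = ω₀/(2π) = 845.7 Hz.

f₀ = 845.7 Hz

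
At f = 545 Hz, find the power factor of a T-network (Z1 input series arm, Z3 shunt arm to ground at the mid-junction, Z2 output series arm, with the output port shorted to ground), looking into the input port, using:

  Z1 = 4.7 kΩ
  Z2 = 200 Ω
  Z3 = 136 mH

Step 1 — Angular frequency: ω = 2π·f = 2π·545 = 3424 rad/s.
Step 2 — Component impedances:
  Z1: Z = R = 4700 Ω
  Z2: Z = R = 200 Ω
  Z3: Z = jωL = j·3424·0.136 = 0 + j465.7 Ω
Step 3 — With the output port shorted to ground, the output series arm Z2 runs from the junction to ground; the shunt arm Z3 also runs from the junction to ground. They appear in parallel: Z3 || Z2 = 168.9 + j72.52 Ω.
Step 4 — Series with input arm Z1: Z_in = Z1 + (Z3 || Z2) = 4869 + j72.52 Ω = 4869∠0.9° Ω.
Step 5 — Power factor: PF = cos(φ) = Re(Z)/|Z| = 4868.9/4869.4 = 0.9999.
Step 6 — Type: Im(Z) = 72.52 ⇒ lagging (phase φ = 0.9°).

PF = 0.9999 (lagging, φ = 0.9°)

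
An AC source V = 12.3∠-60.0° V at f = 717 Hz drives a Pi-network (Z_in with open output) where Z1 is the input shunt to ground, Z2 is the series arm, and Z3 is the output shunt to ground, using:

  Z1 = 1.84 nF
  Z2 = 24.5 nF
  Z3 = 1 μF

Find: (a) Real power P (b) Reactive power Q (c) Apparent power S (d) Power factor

Step 1 — Angular frequency: ω = 2π·f = 2π·717 = 4505 rad/s.
Step 2 — Component impedances:
  Z1: Z = 1/(jωC) = -j/(ω·C) = 0 - j1.206e+05 Ω
  Z2: Z = 1/(jωC) = -j/(ω·C) = 0 - j9060 Ω
  Z3: Z = 1/(jωC) = -j/(ω·C) = 0 - j222 Ω
Step 3 — With open output, the series arm Z2 and the output shunt Z3 appear in series to ground: Z2 + Z3 = 0 - j9282 Ω.
Step 4 — Parallel with input shunt Z1: Z_in = Z1 || (Z2 + Z3) = 0 - j8619 Ω = 8619∠-90.0° Ω.
Step 5 — Source phasor: V = 12.3∠-60.0° V = 6.15 - j10.65 V.
Step 6 — Current: I = V / Z = 0.001236 + j0.0007135 A = 0.001427∠30.0° A.
Step 7 — Complex power: S = V·I* = 0 - j0.01755 VA.
Step 8 — Real power: P = Re(S) = 0 W.
Step 9 — Reactive power: Q = Im(S) = -0.01755 VAR.
Step 10 — Apparent power: |S| = 0.01755 VA.
Step 11 — Power factor: PF = P/|S| = 0 (leading).

(a) P = 0 W  (b) Q = -0.01755 VAR  (c) S = 0.01755 VA  (d) PF = 0 (leading)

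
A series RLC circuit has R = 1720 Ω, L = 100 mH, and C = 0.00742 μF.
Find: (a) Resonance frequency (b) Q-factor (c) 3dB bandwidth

Step 1 — Resonance: ω₀ = 1/√(LC) = 1/√(0.1·7.42e-09) = 3.671e+04 rad/s.
Step 2 — f₀ = ω₀/(2π) = 5843 Hz.
Step 3 — Series Q: Q = ω₀L/R = 3.671e+04·0.1/1720 = 2.134.
Step 4 — Bandwidth: Δω = ω₀/Q = 1.72e+04 rad/s; BW = Δω/(2π) = 2737 Hz.

(a) f₀ = 5843 Hz  (b) Q = 2.134  (c) BW = 2737 Hz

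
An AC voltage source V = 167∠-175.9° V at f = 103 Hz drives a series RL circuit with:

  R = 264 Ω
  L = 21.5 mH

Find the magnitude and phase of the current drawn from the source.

Step 1 — Angular frequency: ω = 2π·f = 2π·103 = 647.2 rad/s.
Step 2 — Component impedances:
  R: Z = R = 264 Ω
  L: Z = jωL = j·647.2·0.0215 = 0 + j13.91 Ω
Step 3 — Series combination: Z_total = R + L = 264 + j13.91 Ω = 264.4∠3.0° Ω.
Step 4 — Source phasor: V = 167∠-175.9° V = -166.6 - j11.94 V.
Step 5 — Ohm's law: I = V / Z_total = (-166.6 - j11.94) / (264 + j13.91) = -0.6316 - j0.01194 A.
Step 6 — Convert to polar: |I| = 0.6317 A, ∠I = -178.9°.

I = 0.6317∠-178.9° A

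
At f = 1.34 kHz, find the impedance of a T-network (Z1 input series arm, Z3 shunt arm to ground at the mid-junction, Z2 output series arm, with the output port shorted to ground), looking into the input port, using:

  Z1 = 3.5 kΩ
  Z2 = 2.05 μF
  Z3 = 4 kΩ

Step 1 — Angular frequency: ω = 2π·f = 2π·1340 = 8419 rad/s.
Step 2 — Component impedances:
  Z1: Z = R = 3500 Ω
  Z2: Z = 1/(jωC) = -j/(ω·C) = 0 - j57.94 Ω
  Z3: Z = R = 4000 Ω
Step 3 — With the output port shorted to ground, the output series arm Z2 runs from the junction to ground; the shunt arm Z3 also runs from the junction to ground. They appear in parallel: Z3 || Z2 = 0.839 - j57.93 Ω.
Step 4 — Series with input arm Z1: Z_in = Z1 + (Z3 || Z2) = 3501 - j57.93 Ω = 3501∠-0.9° Ω.

Z = 3501 - j57.93 Ω = 3501∠-0.9° Ω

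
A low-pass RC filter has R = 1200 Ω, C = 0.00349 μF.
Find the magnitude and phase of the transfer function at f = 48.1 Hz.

Step 1 — Angular frequency: ω = 2π·48.1 = 302.2 rad/s.
Step 2 — Transfer function: H(jω) = 1/(1 + jωRC).
Step 3 — Denominator: 1 + jωRC = 1 + j·302.2·1200·3.49e-09 = 1 + j0.001266.
Step 4 — H = 1 - j0.001266.
Step 5 — Magnitude: |H| = 1 (-0.0 dB); phase: φ = -0.1°.

|H| = 1 (-0.0 dB), φ = -0.1°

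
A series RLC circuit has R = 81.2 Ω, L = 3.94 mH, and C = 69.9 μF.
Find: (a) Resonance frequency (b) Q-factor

Step 1 — Resonance condition Im(Z)=0 gives ω₀ = 1/√(LC).
Step 2 — ω₀ = 1/√(0.00394·6.99e-05) = 1906 rad/s.
Step 3 — f₀ = ω₀/(2π) = 303.3 Hz.
Step 4 — Series Q: Q = ω₀L/R = 1906·0.00394/81.2 = 0.09246.

(a) f₀ = 303.3 Hz  (b) Q = 0.09246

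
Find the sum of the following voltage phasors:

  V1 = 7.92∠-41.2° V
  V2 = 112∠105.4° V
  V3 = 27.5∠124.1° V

Step 1 — Convert each phasor to rectangular form:
  V1 = 7.92·(cos(-41.2°) + j·sin(-41.2°)) = 5.959 - j5.217 V
  V2 = 112·(cos(105.4°) + j·sin(105.4°)) = -29.74 + j108 V
  V3 = 27.5·(cos(124.1°) + j·sin(124.1°)) = -15.42 + j22.77 V
Step 2 — Sum components: V_total = -39.2 + j125.5 V.
Step 3 — Convert to polar: |V_total| = 131.5 V, ∠V_total = 107.3°.

V_total = 131.5∠107.3° V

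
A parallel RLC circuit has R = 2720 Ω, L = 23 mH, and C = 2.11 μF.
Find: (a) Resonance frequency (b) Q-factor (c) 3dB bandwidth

Step 1 — Resonance: ω₀ = 1/√(LC) = 1/√(0.023·2.11e-06) = 4539 rad/s.
Step 2 — f₀ = ω₀/(2π) = 722.5 Hz.
Step 3 — Parallel Q: Q = R/(ω₀L) = 2720/(4539·0.023) = 26.05.
Step 4 — Bandwidth: Δω = ω₀/Q = 174.2 rad/s; BW = Δω/(2π) = 27.73 Hz.

(a) f₀ = 722.5 Hz  (b) Q = 26.05  (c) BW = 27.73 Hz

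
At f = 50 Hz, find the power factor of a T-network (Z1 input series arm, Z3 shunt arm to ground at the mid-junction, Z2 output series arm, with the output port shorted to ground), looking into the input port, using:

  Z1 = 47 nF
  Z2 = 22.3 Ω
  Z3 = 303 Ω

Step 1 — Angular frequency: ω = 2π·f = 2π·50 = 314.2 rad/s.
Step 2 — Component impedances:
  Z1: Z = 1/(jωC) = -j/(ω·C) = 0 - j6.773e+04 Ω
  Z2: Z = R = 22.3 Ω
  Z3: Z = R = 303 Ω
Step 3 — With the output port shorted to ground, the output series arm Z2 runs from the junction to ground; the shunt arm Z3 also runs from the junction to ground. They appear in parallel: Z3 || Z2 = 20.77 Ω.
Step 4 — Series with input arm Z1: Z_in = Z1 + (Z3 || Z2) = 20.77 - j6.773e+04 Ω = 6.773e+04∠-90.0° Ω.
Step 5 — Power factor: PF = cos(φ) = Re(Z)/|Z| = 20.77/6.773e+04 = 0.0003067.
Step 6 — Type: Im(Z) = -6.773e+04 ⇒ leading (phase φ = -90.0°).

PF = 0.0003067 (leading, φ = -90.0°)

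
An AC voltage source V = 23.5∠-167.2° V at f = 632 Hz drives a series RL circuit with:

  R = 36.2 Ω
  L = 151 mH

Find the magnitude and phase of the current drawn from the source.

Step 1 — Angular frequency: ω = 2π·f = 2π·632 = 3971 rad/s.
Step 2 — Component impedances:
  R: Z = R = 36.2 Ω
  L: Z = jωL = j·3971·0.151 = 0 + j599.6 Ω
Step 3 — Series combination: Z_total = R + L = 36.2 + j599.6 Ω = 600.7∠86.5° Ω.
Step 4 — Source phasor: V = 23.5∠-167.2° V = -22.92 - j5.206 V.
Step 5 — Ohm's law: I = V / Z_total = (-22.92 - j5.206) / (36.2 + j599.6) = -0.01095 + j0.03756 A.
Step 6 — Convert to polar: |I| = 0.03912 A, ∠I = 106.3°.

I = 0.03912∠106.3° A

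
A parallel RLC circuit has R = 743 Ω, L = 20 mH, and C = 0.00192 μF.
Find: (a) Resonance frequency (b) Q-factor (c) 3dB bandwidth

Step 1 — Resonance: ω₀ = 1/√(LC) = 1/√(0.02·1.92e-09) = 1.614e+05 rad/s.
Step 2 — f₀ = ω₀/(2π) = 2.568e+04 Hz.
Step 3 — Parallel Q: Q = R/(ω₀L) = 743/(1.614e+05·0.02) = 0.2302.
Step 4 — Bandwidth: Δω = ω₀/Q = 7.01e+05 rad/s; BW = Δω/(2π) = 1.116e+05 Hz.

(a) f₀ = 2.568e+04 Hz  (b) Q = 0.2302  (c) BW = 1.116e+05 Hz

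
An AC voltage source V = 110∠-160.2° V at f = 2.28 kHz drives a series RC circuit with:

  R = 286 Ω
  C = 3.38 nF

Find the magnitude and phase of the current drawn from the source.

Step 1 — Angular frequency: ω = 2π·f = 2π·2280 = 1.433e+04 rad/s.
Step 2 — Component impedances:
  R: Z = R = 286 Ω
  C: Z = 1/(jωC) = -j/(ω·C) = 0 - j2.065e+04 Ω
Step 3 — Series combination: Z_total = R + C = 286 - j2.065e+04 Ω = 2.065e+04∠-89.2° Ω.
Step 4 — Source phasor: V = 110∠-160.2° V = -103.5 - j37.26 V.
Step 5 — Ohm's law: I = V / Z_total = (-103.5 - j37.26) / (286 - j2.065e+04) = 0.001734 - j0.005035 A.
Step 6 — Convert to polar: |I| = 0.005326 A, ∠I = -71.0°.

I = 0.005326∠-71.0° A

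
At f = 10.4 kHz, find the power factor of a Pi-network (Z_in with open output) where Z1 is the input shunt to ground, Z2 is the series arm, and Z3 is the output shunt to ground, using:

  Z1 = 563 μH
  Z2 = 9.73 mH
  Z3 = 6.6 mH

Step 1 — Angular frequency: ω = 2π·f = 2π·1.04e+04 = 6.535e+04 rad/s.
Step 2 — Component impedances:
  Z1: Z = jωL = j·6.535e+04·0.000563 = 0 + j36.79 Ω
  Z2: Z = jωL = j·6.535e+04·0.00973 = 0 + j635.8 Ω
  Z3: Z = jωL = j·6.535e+04·0.0066 = 0 + j431.3 Ω
Step 3 — With open output, the series arm Z2 and the output shunt Z3 appear in series to ground: Z2 + Z3 = 0 + j1067 Ω.
Step 4 — Parallel with input shunt Z1: Z_in = Z1 || (Z2 + Z3) = 0 + j35.56 Ω = 35.56∠90.0° Ω.
Step 5 — Power factor: PF = cos(φ) = Re(Z)/|Z| = -0/35.56 = -0.
Step 6 — Type: Im(Z) = 35.56 ⇒ lagging (phase φ = 90.0°).

PF = -0 (lagging, φ = 90.0°)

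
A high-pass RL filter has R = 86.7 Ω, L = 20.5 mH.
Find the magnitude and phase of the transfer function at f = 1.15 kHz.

Step 1 — Angular frequency: ω = 2π·1150 = 7226 rad/s.
Step 2 — Transfer function: H(jω) = jωL/(R + jωL).
Step 3 — Numerator jωL = j·148.1; denominator R + jωL = 86.7 + j148.1.
Step 4 — H = 0.7448 + j0.436.
Step 5 — Magnitude: |H| = 0.863 (-1.3 dB); phase: φ = 30.3°.

|H| = 0.863 (-1.3 dB), φ = 30.3°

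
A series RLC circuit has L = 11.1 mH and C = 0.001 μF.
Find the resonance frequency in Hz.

Step 1 — Resonance condition Im(Z)=0 gives ω₀ = 1/√(LC).
Step 2 — ω₀ = 1/√(0.0111·1e-09) = 3.002e+05 rad/s.
Step 3 — f₀ = ω₀/(2π) = 4.777e+04 Hz.

f₀ = 4.777e+04 Hz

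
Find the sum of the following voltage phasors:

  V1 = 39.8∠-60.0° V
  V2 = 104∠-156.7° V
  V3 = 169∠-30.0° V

Step 1 — Convert each phasor to rectangular form:
  V1 = 39.8·(cos(-60.0°) + j·sin(-60.0°)) = 19.9 - j34.47 V
  V2 = 104·(cos(-156.7°) + j·sin(-156.7°)) = -95.52 - j41.14 V
  V3 = 169·(cos(-30.0°) + j·sin(-30.0°)) = 146.4 - j84.5 V
Step 2 — Sum components: V_total = 70.74 - j160.1 V.
Step 3 — Convert to polar: |V_total| = 175 V, ∠V_total = -66.2°.

V_total = 175∠-66.2° V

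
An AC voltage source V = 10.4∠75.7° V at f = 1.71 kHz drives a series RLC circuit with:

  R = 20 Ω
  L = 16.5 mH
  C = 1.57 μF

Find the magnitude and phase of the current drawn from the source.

Step 1 — Angular frequency: ω = 2π·f = 2π·1710 = 1.074e+04 rad/s.
Step 2 — Component impedances:
  R: Z = R = 20 Ω
  L: Z = jωL = j·1.074e+04·0.0165 = 0 + j177.3 Ω
  C: Z = 1/(jωC) = -j/(ω·C) = 0 - j59.28 Ω
Step 3 — Series combination: Z_total = R + L + C = 20 + j118 Ω = 119.7∠80.4° Ω.
Step 4 — Source phasor: V = 10.4∠75.7° V = 2.569 + j10.08 V.
Step 5 — Ohm's law: I = V / Z_total = (2.569 + j10.08) / (20 + j118) = 0.08661 - j0.00709 A.
Step 6 — Convert to polar: |I| = 0.0869 A, ∠I = -4.7°.

I = 0.0869∠-4.7° A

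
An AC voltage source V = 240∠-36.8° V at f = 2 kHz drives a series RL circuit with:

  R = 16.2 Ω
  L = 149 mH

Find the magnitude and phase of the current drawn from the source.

Step 1 — Angular frequency: ω = 2π·f = 2π·2000 = 1.257e+04 rad/s.
Step 2 — Component impedances:
  R: Z = R = 16.2 Ω
  L: Z = jωL = j·1.257e+04·0.149 = 0 + j1872 Ω
Step 3 — Series combination: Z_total = R + L = 16.2 + j1872 Ω = 1872∠89.5° Ω.
Step 4 — Source phasor: V = 240∠-36.8° V = 192.2 - j143.8 V.
Step 5 — Ohm's law: I = V / Z_total = (192.2 - j143.8) / (16.2 + j1872) = -0.07589 - j0.1033 A.
Step 6 — Convert to polar: |I| = 0.1282 A, ∠I = -126.3°.

I = 0.1282∠-126.3° A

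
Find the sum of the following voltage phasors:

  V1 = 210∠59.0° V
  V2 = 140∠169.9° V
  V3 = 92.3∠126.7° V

Step 1 — Convert each phasor to rectangular form:
  V1 = 210·(cos(59.0°) + j·sin(59.0°)) = 108.2 + j180 V
  V2 = 140·(cos(169.9°) + j·sin(169.9°)) = -137.8 + j24.55 V
  V3 = 92.3·(cos(126.7°) + j·sin(126.7°)) = -55.16 + j74 V
Step 2 — Sum components: V_total = -84.83 + j278.6 V.
Step 3 — Convert to polar: |V_total| = 291.2 V, ∠V_total = 106.9°.

V_total = 291.2∠106.9° V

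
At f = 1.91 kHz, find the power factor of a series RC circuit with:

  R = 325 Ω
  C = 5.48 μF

Step 1 — Angular frequency: ω = 2π·f = 2π·1910 = 1.2e+04 rad/s.
Step 2 — Component impedances:
  R: Z = R = 325 Ω
  C: Z = 1/(jωC) = -j/(ω·C) = 0 - j15.21 Ω
Step 3 — Series combination: Z_total = R + C = 325 - j15.21 Ω = 325.4∠-2.7° Ω.
Step 4 — Power factor: PF = cos(φ) = Re(Z)/|Z| = 325/325.36 = 0.9989.
Step 5 — Type: Im(Z) = -15.21 ⇒ leading (phase φ = -2.7°).

PF = 0.9989 (leading, φ = -2.7°)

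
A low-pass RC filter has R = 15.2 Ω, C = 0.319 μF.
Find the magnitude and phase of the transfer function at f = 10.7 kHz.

Step 1 — Angular frequency: ω = 2π·1.07e+04 = 6.723e+04 rad/s.
Step 2 — Transfer function: H(jω) = 1/(1 + jωRC).
Step 3 — Denominator: 1 + jωRC = 1 + j·6.723e+04·15.2·3.19e-07 = 1 + j0.326.
Step 4 — H = 0.9039 - j0.2947.
Step 5 — Magnitude: |H| = 0.9508 (-0.4 dB); phase: φ = -18.1°.

|H| = 0.9508 (-0.4 dB), φ = -18.1°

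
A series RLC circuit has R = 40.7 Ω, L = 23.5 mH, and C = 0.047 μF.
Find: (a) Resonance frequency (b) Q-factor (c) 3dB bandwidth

Step 1 — Resonance condition Im(Z)=0 gives ω₀ = 1/√(LC).
Step 2 — ω₀ = 1/√(0.0235·4.7e-08) = 3.009e+04 rad/s.
Step 3 — f₀ = ω₀/(2π) = 4789 Hz.
Step 4 — Series Q: Q = ω₀L/R = 3.009e+04·0.0235/40.7 = 17.37.
Step 5 — 3dB bandwidth: Δω = ω₀/Q = 1732 rad/s; BW = Δω/(2π) = 275.6 Hz.

(a) f₀ = 4789 Hz  (b) Q = 17.37  (c) BW = 275.6 Hz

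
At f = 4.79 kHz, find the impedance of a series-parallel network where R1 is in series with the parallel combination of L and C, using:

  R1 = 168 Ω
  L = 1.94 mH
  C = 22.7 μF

Step 1 — Angular frequency: ω = 2π·f = 2π·4790 = 3.01e+04 rad/s.
Step 2 — Component impedances:
  R1: Z = R = 168 Ω
  L: Z = jωL = j·3.01e+04·0.00194 = 0 + j58.39 Ω
  C: Z = 1/(jωC) = -j/(ω·C) = 0 - j1.464 Ω
Step 3 — Parallel branch: L || C = 1/(1/L + 1/C) = 0 - j1.501 Ω.
Step 4 — Series with R1: Z_total = R1 + (L || C) = 168 - j1.501 Ω = 168∠-0.5° Ω.

Z = 168 - j1.501 Ω = 168∠-0.5° Ω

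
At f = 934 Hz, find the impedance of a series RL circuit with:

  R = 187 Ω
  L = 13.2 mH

Step 1 — Angular frequency: ω = 2π·f = 2π·934 = 5868 rad/s.
Step 2 — Component impedances:
  R: Z = R = 187 Ω
  L: Z = jωL = j·5868·0.0132 = 0 + j77.46 Ω
Step 3 — Series combination: Z_total = R + L = 187 + j77.46 Ω = 202.4∠22.5° Ω.

Z = 187 + j77.46 Ω = 202.4∠22.5° Ω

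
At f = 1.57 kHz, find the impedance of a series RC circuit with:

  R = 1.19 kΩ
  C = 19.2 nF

Step 1 — Angular frequency: ω = 2π·f = 2π·1570 = 9865 rad/s.
Step 2 — Component impedances:
  R: Z = R = 1190 Ω
  C: Z = 1/(jωC) = -j/(ω·C) = 0 - j5280 Ω
Step 3 — Series combination: Z_total = R + C = 1190 - j5280 Ω = 5412∠-77.3° Ω.

Z = 1190 - j5280 Ω = 5412∠-77.3° Ω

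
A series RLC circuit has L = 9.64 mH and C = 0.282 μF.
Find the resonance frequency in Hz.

Step 1 — Resonance condition Im(Z)=0 gives ω₀ = 1/√(LC).
Step 2 — ω₀ = 1/√(0.00964·2.82e-07) = 1.918e+04 rad/s.
Step 3 — f₀ = ω₀/(2π) = 3053 Hz.

f₀ = 3053 Hz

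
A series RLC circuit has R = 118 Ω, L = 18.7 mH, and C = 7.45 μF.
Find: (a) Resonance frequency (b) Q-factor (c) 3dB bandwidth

Step 1 — Resonance condition Im(Z)=0 gives ω₀ = 1/√(LC).
Step 2 — ω₀ = 1/√(0.0187·7.45e-06) = 2679 rad/s.
Step 3 — f₀ = ω₀/(2π) = 426.4 Hz.
Step 4 — Series Q: Q = ω₀L/R = 2679·0.0187/118 = 0.4246.
Step 5 — 3dB bandwidth: Δω = ω₀/Q = 6310 rad/s; BW = Δω/(2π) = 1004 Hz.

(a) f₀ = 426.4 Hz  (b) Q = 0.4246  (c) BW = 1004 Hz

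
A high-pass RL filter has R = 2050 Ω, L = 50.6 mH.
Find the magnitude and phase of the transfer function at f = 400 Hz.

Step 1 — Angular frequency: ω = 2π·400 = 2513 rad/s.
Step 2 — Transfer function: H(jω) = jωL/(R + jωL).
Step 3 — Numerator jωL = j·127.2; denominator R + jωL = 2050 + j127.2.
Step 4 — H = 0.003834 + j0.0618.
Step 5 — Magnitude: |H| = 0.06192 (-24.2 dB); phase: φ = 86.5°.

|H| = 0.06192 (-24.2 dB), φ = 86.5°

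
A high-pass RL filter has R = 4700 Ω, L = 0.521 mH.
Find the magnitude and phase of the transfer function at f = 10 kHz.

Step 1 — Angular frequency: ω = 2π·1e+04 = 6.283e+04 rad/s.
Step 2 — Transfer function: H(jω) = jωL/(R + jωL).
Step 3 — Numerator jωL = j·32.74; denominator R + jωL = 4700 + j32.74.
Step 4 — H = 4.851e-05 + j0.006965.
Step 5 — Magnitude: |H| = 0.006965 (-43.1 dB); phase: φ = 89.6°.

|H| = 0.006965 (-43.1 dB), φ = 89.6°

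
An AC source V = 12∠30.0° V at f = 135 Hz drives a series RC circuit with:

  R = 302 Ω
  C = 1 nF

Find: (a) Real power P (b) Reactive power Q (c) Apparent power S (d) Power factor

Step 1 — Angular frequency: ω = 2π·f = 2π·135 = 848.2 rad/s.
Step 2 — Component impedances:
  R: Z = R = 302 Ω
  C: Z = 1/(jωC) = -j/(ω·C) = 0 - j1.179e+06 Ω
Step 3 — Series combination: Z_total = R + C = 302 - j1.179e+06 Ω = 1.179e+06∠-90.0° Ω.
Step 4 — Source phasor: V = 12∠30.0° V = 10.39 + j6 V.
Step 5 — Current: I = V / Z = -5.087e-06 + j8.816e-06 A = 1.018e-05∠120.0° A.
Step 6 — Complex power: S = V·I* = 3.129e-08 - j0.0001221 VA.
Step 7 — Real power: P = Re(S) = 3.129e-08 W.
Step 8 — Reactive power: Q = Im(S) = -0.0001221 VAR.
Step 9 — Apparent power: |S| = 0.0001221 VA.
Step 10 — Power factor: PF = P/|S| = 0.0002562 (leading).

(a) P = 3.129e-08 W  (b) Q = -0.0001221 VAR  (c) S = 0.0001221 VA  (d) PF = 0.0002562 (leading)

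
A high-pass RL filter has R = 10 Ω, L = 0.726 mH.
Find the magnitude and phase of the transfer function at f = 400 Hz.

Step 1 — Angular frequency: ω = 2π·400 = 2513 rad/s.
Step 2 — Transfer function: H(jω) = jωL/(R + jωL).
Step 3 — Numerator jωL = j·1.825; denominator R + jωL = 10 + j1.825.
Step 4 — H = 0.03222 + j0.1766.
Step 5 — Magnitude: |H| = 0.1795 (-14.9 dB); phase: φ = 79.7°.

|H| = 0.1795 (-14.9 dB), φ = 79.7°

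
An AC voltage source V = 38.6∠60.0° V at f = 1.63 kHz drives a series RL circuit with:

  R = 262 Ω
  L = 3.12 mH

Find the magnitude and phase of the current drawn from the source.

Step 1 — Angular frequency: ω = 2π·f = 2π·1630 = 1.024e+04 rad/s.
Step 2 — Component impedances:
  R: Z = R = 262 Ω
  L: Z = jωL = j·1.024e+04·0.00312 = 0 + j31.95 Ω
Step 3 — Series combination: Z_total = R + L = 262 + j31.95 Ω = 263.9∠7.0° Ω.
Step 4 — Source phasor: V = 38.6∠60.0° V = 19.3 + j33.43 V.
Step 5 — Ohm's law: I = V / Z_total = (19.3 + j33.43) / (262 + j31.95) = 0.08792 + j0.1169 A.
Step 6 — Convert to polar: |I| = 0.1462 A, ∠I = 53.0°.

I = 0.1462∠53.0° A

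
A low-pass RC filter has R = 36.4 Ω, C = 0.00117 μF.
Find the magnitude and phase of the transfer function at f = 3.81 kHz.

Step 1 — Angular frequency: ω = 2π·3810 = 2.394e+04 rad/s.
Step 2 — Transfer function: H(jω) = 1/(1 + jωRC).
Step 3 — Denominator: 1 + jωRC = 1 + j·2.394e+04·36.4·1.17e-09 = 1 + j0.00102.
Step 4 — H = 1 - j0.00102.
Step 5 — Magnitude: |H| = 1 (-0.0 dB); phase: φ = -0.1°.

|H| = 1 (-0.0 dB), φ = -0.1°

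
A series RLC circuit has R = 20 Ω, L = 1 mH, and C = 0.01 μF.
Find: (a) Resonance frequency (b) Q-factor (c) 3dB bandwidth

Step 1 — Resonance condition Im(Z)=0 gives ω₀ = 1/√(LC).
Step 2 — ω₀ = 1/√(0.001·1e-08) = 3.162e+05 rad/s.
Step 3 — f₀ = ω₀/(2π) = 5.033e+04 Hz.
Step 4 — Series Q: Q = ω₀L/R = 3.162e+05·0.001/20 = 15.81.
Step 5 — 3dB bandwidth: Δω = ω₀/Q = 2e+04 rad/s; BW = Δω/(2π) = 3183 Hz.

(a) f₀ = 5.033e+04 Hz  (b) Q = 15.81  (c) BW = 3183 Hz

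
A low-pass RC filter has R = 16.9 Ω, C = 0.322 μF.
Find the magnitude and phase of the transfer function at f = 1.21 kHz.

Step 1 — Angular frequency: ω = 2π·1210 = 7603 rad/s.
Step 2 — Transfer function: H(jω) = 1/(1 + jωRC).
Step 3 — Denominator: 1 + jωRC = 1 + j·7603·16.9·3.22e-07 = 1 + j0.04137.
Step 4 — H = 0.9983 - j0.0413.
Step 5 — Magnitude: |H| = 0.9991 (-0.0 dB); phase: φ = -2.4°.

|H| = 0.9991 (-0.0 dB), φ = -2.4°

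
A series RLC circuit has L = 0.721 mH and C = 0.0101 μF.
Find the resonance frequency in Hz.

Step 1 — Resonance condition Im(Z)=0 gives ω₀ = 1/√(LC).
Step 2 — ω₀ = 1/√(0.000721·1.01e-08) = 3.706e+05 rad/s.
Step 3 — f₀ = ω₀/(2π) = 5.898e+04 Hz.

f₀ = 5.898e+04 Hz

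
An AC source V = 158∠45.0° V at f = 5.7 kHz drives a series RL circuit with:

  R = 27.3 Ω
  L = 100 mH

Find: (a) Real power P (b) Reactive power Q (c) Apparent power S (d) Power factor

Step 1 — Angular frequency: ω = 2π·f = 2π·5700 = 3.581e+04 rad/s.
Step 2 — Component impedances:
  R: Z = R = 27.3 Ω
  L: Z = jωL = j·3.581e+04·0.1 = 0 + j3581 Ω
Step 3 — Series combination: Z_total = R + L = 27.3 + j3581 Ω = 3582∠89.6° Ω.
Step 4 — Source phasor: V = 158∠45.0° V = 111.7 + j111.7 V.
Step 5 — Current: I = V / Z = 0.03143 - j0.03096 A = 0.04412∠-44.6° A.
Step 6 — Complex power: S = V·I* = 0.05313 + j6.97 VA.
Step 7 — Real power: P = Re(S) = 0.05313 W.
Step 8 — Reactive power: Q = Im(S) = 6.97 VAR.
Step 9 — Apparent power: |S| = 6.97 VA.
Step 10 — Power factor: PF = P/|S| = 0.007622 (lagging).

(a) P = 0.05313 W  (b) Q = 6.97 VAR  (c) S = 6.97 VA  (d) PF = 0.007622 (lagging)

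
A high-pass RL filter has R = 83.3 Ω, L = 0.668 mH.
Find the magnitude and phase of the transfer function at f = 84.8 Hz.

Step 1 — Angular frequency: ω = 2π·84.8 = 532.8 rad/s.
Step 2 — Transfer function: H(jω) = jωL/(R + jωL).
Step 3 — Numerator jωL = j·0.3559; denominator R + jωL = 83.3 + j0.3559.
Step 4 — H = 1.826e-05 + j0.004273.
Step 5 — Magnitude: |H| = 0.004273 (-47.4 dB); phase: φ = 89.8°.

|H| = 0.004273 (-47.4 dB), φ = 89.8°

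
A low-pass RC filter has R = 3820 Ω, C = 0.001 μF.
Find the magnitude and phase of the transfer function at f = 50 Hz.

Step 1 — Angular frequency: ω = 2π·50 = 314.2 rad/s.
Step 2 — Transfer function: H(jω) = 1/(1 + jωRC).
Step 3 — Denominator: 1 + jωRC = 1 + j·314.2·3820·1e-09 = 1 + j0.0012.
Step 4 — H = 1 - j0.0012.
Step 5 — Magnitude: |H| = 1 (-0.0 dB); phase: φ = -0.1°.

|H| = 1 (-0.0 dB), φ = -0.1°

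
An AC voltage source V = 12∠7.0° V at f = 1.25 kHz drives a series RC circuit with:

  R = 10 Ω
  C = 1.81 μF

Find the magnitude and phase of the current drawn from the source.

Step 1 — Angular frequency: ω = 2π·f = 2π·1250 = 7854 rad/s.
Step 2 — Component impedances:
  R: Z = R = 10 Ω
  C: Z = 1/(jωC) = -j/(ω·C) = 0 - j70.34 Ω
Step 3 — Series combination: Z_total = R + C = 10 - j70.34 Ω = 71.05∠-81.9° Ω.
Step 4 — Source phasor: V = 12∠7.0° V = 11.91 + j1.462 V.
Step 5 — Ohm's law: I = V / Z_total = (11.91 + j1.462) / (10 - j70.34) = 0.003215 + j0.1689 A.
Step 6 — Convert to polar: |I| = 0.1689 A, ∠I = 88.9°.

I = 0.1689∠88.9° A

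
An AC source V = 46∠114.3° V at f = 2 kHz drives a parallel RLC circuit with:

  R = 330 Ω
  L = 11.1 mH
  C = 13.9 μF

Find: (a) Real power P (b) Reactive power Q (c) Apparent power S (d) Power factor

Step 1 — Angular frequency: ω = 2π·f = 2π·2000 = 1.257e+04 rad/s.
Step 2 — Component impedances:
  R: Z = R = 330 Ω
  L: Z = jωL = j·1.257e+04·0.0111 = 0 + j139.5 Ω
  C: Z = 1/(jωC) = -j/(ω·C) = 0 - j5.725 Ω
Step 3 — Parallel combination: 1/Z_total = 1/R + 1/L + 1/C; Z_total = 0.108 - j5.968 Ω = 5.969∠-89.0° Ω.
Step 4 — Source phasor: V = 46∠114.3° V = -18.93 + j41.92 V.
Step 5 — Current: I = V / Z = -7.08 - j3.044 A = 7.706∠-156.7° A.
Step 6 — Complex power: S = V·I* = 6.412 - j354.4 VA.
Step 7 — Real power: P = Re(S) = 6.412 W.
Step 8 — Reactive power: Q = Im(S) = -354.4 VAR.
Step 9 — Apparent power: |S| = 354.5 VA.
Step 10 — Power factor: PF = P/|S| = 0.01809 (leading).

(a) P = 6.412 W  (b) Q = -354.4 VAR  (c) S = 354.5 VA  (d) PF = 0.01809 (leading)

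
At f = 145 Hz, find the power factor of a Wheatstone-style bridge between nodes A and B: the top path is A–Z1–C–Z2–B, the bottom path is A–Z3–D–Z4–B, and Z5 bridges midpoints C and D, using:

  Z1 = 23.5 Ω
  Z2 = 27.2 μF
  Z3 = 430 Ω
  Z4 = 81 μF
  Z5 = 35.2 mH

Step 1 — Angular frequency: ω = 2π·f = 2π·145 = 911.1 rad/s.
Step 2 — Component impedances:
  Z1: Z = R = 23.5 Ω
  Z2: Z = 1/(jωC) = -j/(ω·C) = 0 - j40.35 Ω
  Z3: Z = R = 430 Ω
  Z4: Z = 1/(jωC) = -j/(ω·C) = 0 - j13.55 Ω
  Z5: Z = jωL = j·911.1·0.0352 = 0 + j32.07 Ω
Step 3 — Bridge requires nodal analysis (the Z5 bridge couples midpoints C and D, so the two paths cannot be reduced to a simple series/parallel combination). Setting node B to ground and injecting 1 A at node A, the 3-node admittance system at A, C, D solves to V_A = Z_AB = 28.79 + j27.16 Ω = 39.58∠43.3° Ω.
Step 4 — Power factor: PF = cos(φ) = Re(Z)/|Z| = 28.794/39.581 = 0.7275.
Step 5 — Type: Im(Z) = 27.16 ⇒ lagging (phase φ = 43.3°).

PF = 0.7275 (lagging, φ = 43.3°)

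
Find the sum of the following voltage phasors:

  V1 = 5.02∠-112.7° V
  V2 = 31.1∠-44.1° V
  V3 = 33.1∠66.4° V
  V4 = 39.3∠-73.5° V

Step 1 — Convert each phasor to rectangular form:
  V1 = 5.02·(cos(-112.7°) + j·sin(-112.7°)) = -1.937 - j4.631 V
  V2 = 31.1·(cos(-44.1°) + j·sin(-44.1°)) = 22.33 - j21.64 V
  V3 = 33.1·(cos(66.4°) + j·sin(66.4°)) = 13.25 + j30.33 V
  V4 = 39.3·(cos(-73.5°) + j·sin(-73.5°)) = 11.16 - j37.68 V
Step 2 — Sum components: V_total = 44.81 - j33.62 V.
Step 3 — Convert to polar: |V_total| = 56.02 V, ∠V_total = -36.9°.

V_total = 56.02∠-36.9° V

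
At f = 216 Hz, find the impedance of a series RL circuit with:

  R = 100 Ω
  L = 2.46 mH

Step 1 — Angular frequency: ω = 2π·f = 2π·216 = 1357 rad/s.
Step 2 — Component impedances:
  R: Z = R = 100 Ω
  L: Z = jωL = j·1357·0.00246 = 0 + j3.339 Ω
Step 3 — Series combination: Z_total = R + L = 100 + j3.339 Ω = 100.1∠1.9° Ω.

Z = 100 + j3.339 Ω = 100.1∠1.9° Ω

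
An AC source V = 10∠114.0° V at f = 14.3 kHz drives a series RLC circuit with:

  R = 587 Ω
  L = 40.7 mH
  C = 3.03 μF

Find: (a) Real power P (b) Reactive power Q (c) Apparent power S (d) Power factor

Step 1 — Angular frequency: ω = 2π·f = 2π·1.43e+04 = 8.985e+04 rad/s.
Step 2 — Component impedances:
  R: Z = R = 587 Ω
  L: Z = jωL = j·8.985e+04·0.0407 = 0 + j3657 Ω
  C: Z = 1/(jωC) = -j/(ω·C) = 0 - j3.673 Ω
Step 3 — Series combination: Z_total = R + L + C = 587 + j3653 Ω = 3700∠80.9° Ω.
Step 4 — Source phasor: V = 10∠114.0° V = -4.067 + j9.135 V.
Step 5 — Current: I = V / Z = 0.002263 + j0.001477 A = 0.002703∠33.1° A.
Step 6 — Complex power: S = V·I* = 0.004288 + j0.02668 VA.
Step 7 — Real power: P = Re(S) = 0.004288 W.
Step 8 — Reactive power: Q = Im(S) = 0.02668 VAR.
Step 9 — Apparent power: |S| = 0.02703 VA.
Step 10 — Power factor: PF = P/|S| = 0.1586 (lagging).

(a) P = 0.004288 W  (b) Q = 0.02668 VAR  (c) S = 0.02703 VA  (d) PF = 0.1586 (lagging)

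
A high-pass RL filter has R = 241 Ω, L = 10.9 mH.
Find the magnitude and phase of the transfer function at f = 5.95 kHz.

Step 1 — Angular frequency: ω = 2π·5950 = 3.738e+04 rad/s.
Step 2 — Transfer function: H(jω) = jωL/(R + jωL).
Step 3 — Numerator jωL = j·407.5; denominator R + jωL = 241 + j407.5.
Step 4 — H = 0.7409 + j0.4382.
Step 5 — Magnitude: |H| = 0.8607 (-1.3 dB); phase: φ = 30.6°.

|H| = 0.8607 (-1.3 dB), φ = 30.6°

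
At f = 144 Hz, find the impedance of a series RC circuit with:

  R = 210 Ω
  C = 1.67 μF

Step 1 — Angular frequency: ω = 2π·f = 2π·144 = 904.8 rad/s.
Step 2 — Component impedances:
  R: Z = R = 210 Ω
  C: Z = 1/(jωC) = -j/(ω·C) = 0 - j661.8 Ω
Step 3 — Series combination: Z_total = R + C = 210 - j661.8 Ω = 694.3∠-72.4° Ω.

Z = 210 - j661.8 Ω = 694.3∠-72.4° Ω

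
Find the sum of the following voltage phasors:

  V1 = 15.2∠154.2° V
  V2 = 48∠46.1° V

Step 1 — Convert each phasor to rectangular form:
  V1 = 15.2·(cos(154.2°) + j·sin(154.2°)) = -13.68 + j6.616 V
  V2 = 48·(cos(46.1°) + j·sin(46.1°)) = 33.28 + j34.59 V
Step 2 — Sum components: V_total = 19.6 + j41.2 V.
Step 3 — Convert to polar: |V_total| = 45.63 V, ∠V_total = 64.6°.

V_total = 45.63∠64.6° V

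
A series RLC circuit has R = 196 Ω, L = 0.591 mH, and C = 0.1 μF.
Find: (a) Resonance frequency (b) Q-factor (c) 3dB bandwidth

Step 1 — Resonance: ω₀ = 1/√(LC) = 1/√(0.000591·1e-07) = 1.301e+05 rad/s.
Step 2 — f₀ = ω₀/(2π) = 2.07e+04 Hz.
Step 3 — Series Q: Q = ω₀L/R = 1.301e+05·0.000591/196 = 0.3922.
Step 4 — Bandwidth: Δω = ω₀/Q = 3.316e+05 rad/s; BW = Δω/(2π) = 5.278e+04 Hz.

(a) f₀ = 2.07e+04 Hz  (b) Q = 0.3922  (c) BW = 5.278e+04 Hz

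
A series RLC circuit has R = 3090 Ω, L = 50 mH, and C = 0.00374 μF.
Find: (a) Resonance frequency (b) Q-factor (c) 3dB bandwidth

Step 1 — Resonance: ω₀ = 1/√(LC) = 1/√(0.05·3.74e-09) = 7.313e+04 rad/s.
Step 2 — f₀ = ω₀/(2π) = 1.164e+04 Hz.
Step 3 — Series Q: Q = ω₀L/R = 7.313e+04·0.05/3090 = 1.183.
Step 4 — Bandwidth: Δω = ω₀/Q = 6.18e+04 rad/s; BW = Δω/(2π) = 9836 Hz.

(a) f₀ = 1.164e+04 Hz  (b) Q = 1.183  (c) BW = 9836 Hz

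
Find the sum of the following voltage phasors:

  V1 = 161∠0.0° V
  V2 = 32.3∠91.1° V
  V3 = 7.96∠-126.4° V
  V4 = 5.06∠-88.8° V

Step 1 — Convert each phasor to rectangular form:
  V1 = 161·(cos(0.0°) + j·sin(0.0°)) = 161 V
  V2 = 32.3·(cos(91.1°) + j·sin(91.1°)) = -0.6201 + j32.29 V
  V3 = 7.96·(cos(-126.4°) + j·sin(-126.4°)) = -4.724 - j6.407 V
  V4 = 5.06·(cos(-88.8°) + j·sin(-88.8°)) = 0.106 - j5.059 V
Step 2 — Sum components: V_total = 155.8 + j20.83 V.
Step 3 — Convert to polar: |V_total| = 157.1 V, ∠V_total = 7.6°.

V_total = 157.1∠7.6° V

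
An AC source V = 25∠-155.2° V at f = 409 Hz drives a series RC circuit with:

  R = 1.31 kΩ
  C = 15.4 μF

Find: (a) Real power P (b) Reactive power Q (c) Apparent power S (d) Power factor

Step 1 — Angular frequency: ω = 2π·f = 2π·409 = 2570 rad/s.
Step 2 — Component impedances:
  R: Z = R = 1310 Ω
  C: Z = 1/(jωC) = -j/(ω·C) = 0 - j25.27 Ω
Step 3 — Series combination: Z_total = R + C = 1310 - j25.27 Ω = 1310∠-1.1° Ω.
Step 4 — Source phasor: V = 25∠-155.2° V = -22.69 - j10.49 V.
Step 5 — Current: I = V / Z = -0.01716 - j0.008336 A = 0.01908∠-154.1° A.
Step 6 — Complex power: S = V·I* = 0.4769 - j0.009199 VA.
Step 7 — Real power: P = Re(S) = 0.4769 W.
Step 8 — Reactive power: Q = Im(S) = -0.009199 VAR.
Step 9 — Apparent power: |S| = 0.477 VA.
Step 10 — Power factor: PF = P/|S| = 0.9998 (leading).

(a) P = 0.4769 W  (b) Q = -0.009199 VAR  (c) S = 0.477 VA  (d) PF = 0.9998 (leading)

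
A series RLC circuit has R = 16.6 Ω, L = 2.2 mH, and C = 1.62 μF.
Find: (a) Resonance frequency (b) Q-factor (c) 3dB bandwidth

Step 1 — Resonance: ω₀ = 1/√(LC) = 1/√(0.0022·1.62e-06) = 1.675e+04 rad/s.
Step 2 — f₀ = ω₀/(2π) = 2666 Hz.
Step 3 — Series Q: Q = ω₀L/R = 1.675e+04·0.0022/16.6 = 2.22.
Step 4 — Bandwidth: Δω = ω₀/Q = 7545 rad/s; BW = Δω/(2π) = 1201 Hz.

(a) f₀ = 2666 Hz  (b) Q = 2.22  (c) BW = 1201 Hz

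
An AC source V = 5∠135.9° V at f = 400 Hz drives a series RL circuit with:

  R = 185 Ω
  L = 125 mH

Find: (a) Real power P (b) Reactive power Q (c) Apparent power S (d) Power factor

Step 1 — Angular frequency: ω = 2π·f = 2π·400 = 2513 rad/s.
Step 2 — Component impedances:
  R: Z = R = 185 Ω
  L: Z = jωL = j·2513·0.125 = 0 + j314.2 Ω
Step 3 — Series combination: Z_total = R + L = 185 + j314.2 Ω = 364.6∠59.5° Ω.
Step 4 — Source phasor: V = 5∠135.9° V = -3.591 + j3.48 V.
Step 5 — Current: I = V / Z = 0.003227 + j0.01333 A = 0.01371∠76.4° A.
Step 6 — Complex power: S = V·I* = 0.0348 + j0.05909 VA.
Step 7 — Real power: P = Re(S) = 0.0348 W.
Step 8 — Reactive power: Q = Im(S) = 0.05909 VAR.
Step 9 — Apparent power: |S| = 0.06857 VA.
Step 10 — Power factor: PF = P/|S| = 0.5074 (lagging).

(a) P = 0.0348 W  (b) Q = 0.05909 VAR  (c) S = 0.06857 VA  (d) PF = 0.5074 (lagging)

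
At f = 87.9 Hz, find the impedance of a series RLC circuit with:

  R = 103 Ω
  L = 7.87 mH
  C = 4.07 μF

Step 1 — Angular frequency: ω = 2π·f = 2π·87.9 = 552.3 rad/s.
Step 2 — Component impedances:
  R: Z = R = 103 Ω
  L: Z = jωL = j·552.3·0.00787 = 0 + j4.347 Ω
  C: Z = 1/(jωC) = -j/(ω·C) = 0 - j444.9 Ω
Step 3 — Series combination: Z_total = R + L + C = 103 - j440.5 Ω = 452.4∠-76.8° Ω.

Z = 103 - j440.5 Ω = 452.4∠-76.8° Ω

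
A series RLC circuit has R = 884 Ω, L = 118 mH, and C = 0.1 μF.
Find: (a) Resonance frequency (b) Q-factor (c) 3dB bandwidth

Step 1 — Resonance condition Im(Z)=0 gives ω₀ = 1/√(LC).
Step 2 — ω₀ = 1/√(0.118·1e-07) = 9206 rad/s.
Step 3 — f₀ = ω₀/(2π) = 1465 Hz.
Step 4 — Series Q: Q = ω₀L/R = 9206·0.118/884 = 1.229.
Step 5 — 3dB bandwidth: Δω = ω₀/Q = 7492 rad/s; BW = Δω/(2π) = 1192 Hz.

(a) f₀ = 1465 Hz  (b) Q = 1.229  (c) BW = 1192 Hz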